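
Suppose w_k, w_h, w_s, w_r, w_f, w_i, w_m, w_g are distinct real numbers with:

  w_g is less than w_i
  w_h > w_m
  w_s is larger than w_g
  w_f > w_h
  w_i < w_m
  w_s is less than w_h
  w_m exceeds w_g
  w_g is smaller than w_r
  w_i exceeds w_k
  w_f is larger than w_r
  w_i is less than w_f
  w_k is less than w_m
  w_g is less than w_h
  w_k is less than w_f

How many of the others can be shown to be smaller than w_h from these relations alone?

5

Directly below w_h: w_g, w_s, w_m.
One step further: w_k, w_i (5 so far).
Nothing else is reachable below w_h; 5 in all.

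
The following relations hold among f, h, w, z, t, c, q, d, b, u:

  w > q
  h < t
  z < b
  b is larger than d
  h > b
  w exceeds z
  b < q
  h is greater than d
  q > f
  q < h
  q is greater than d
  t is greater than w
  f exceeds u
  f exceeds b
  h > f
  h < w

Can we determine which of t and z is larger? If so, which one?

The relevant relations are z < b; b < f; f < q; q < h; h < w; w < t.
Together: z < b < f < q < h < w < t.
So t is larger.

t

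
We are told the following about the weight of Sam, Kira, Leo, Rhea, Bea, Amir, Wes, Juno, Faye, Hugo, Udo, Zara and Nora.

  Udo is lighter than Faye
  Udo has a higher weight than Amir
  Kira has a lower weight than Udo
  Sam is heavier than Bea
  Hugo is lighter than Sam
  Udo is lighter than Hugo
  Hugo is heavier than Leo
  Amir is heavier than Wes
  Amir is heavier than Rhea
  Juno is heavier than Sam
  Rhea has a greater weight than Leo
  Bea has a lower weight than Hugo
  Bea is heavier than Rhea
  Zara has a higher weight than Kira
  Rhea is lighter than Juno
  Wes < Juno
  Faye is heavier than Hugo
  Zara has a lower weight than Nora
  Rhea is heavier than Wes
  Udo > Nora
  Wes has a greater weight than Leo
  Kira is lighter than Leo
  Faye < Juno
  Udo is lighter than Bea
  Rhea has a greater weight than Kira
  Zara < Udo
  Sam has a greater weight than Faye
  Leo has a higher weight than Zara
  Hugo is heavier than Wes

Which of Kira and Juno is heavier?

Kira < Zara and Zara < Leo give Kira < Leo.
Then Leo < Wes extends the chain to Wes.
With Wes < Rhea: Kira < Zara < Leo < Wes < Rhea.
Then Rhea < Amir extends the chain to Amir.
Then Amir < Udo extends the chain to Udo.
Then Udo < Bea extends the chain to Bea.
Then Bea < Hugo extends the chain to Hugo.
With Hugo < Faye: Kira < Zara < Leo < Wes < Rhea < Amir < Udo < Bea < Hugo < Faye.
With Faye < Sam: Kira < Zara < Leo < Wes < Rhea < Amir < Udo < Bea < Hugo < Faye < Sam.
Then Sam < Juno extends the chain to Juno.
So Kira < Juno; Juno is the heavier of the two.

Juno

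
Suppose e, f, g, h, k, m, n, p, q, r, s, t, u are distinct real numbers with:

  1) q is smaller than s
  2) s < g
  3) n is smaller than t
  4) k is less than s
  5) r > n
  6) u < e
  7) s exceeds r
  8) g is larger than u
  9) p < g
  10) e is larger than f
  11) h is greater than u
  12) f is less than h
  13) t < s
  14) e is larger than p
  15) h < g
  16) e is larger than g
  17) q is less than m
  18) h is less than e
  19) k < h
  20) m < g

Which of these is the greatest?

u is not greatest since u < h; q is not greatest since q < s; n is not greatest since n < r; k is not greatest since k < s; f is not greatest since f < e; r is not greatest since r < s; t is not greatest since t < s; s is not greatest since s < g; h is not greatest since h < e; p is not greatest since p < g; m is not greatest since m < g; g is not greatest since g < e.
Only e has nothing above it, so e is the greatest.

e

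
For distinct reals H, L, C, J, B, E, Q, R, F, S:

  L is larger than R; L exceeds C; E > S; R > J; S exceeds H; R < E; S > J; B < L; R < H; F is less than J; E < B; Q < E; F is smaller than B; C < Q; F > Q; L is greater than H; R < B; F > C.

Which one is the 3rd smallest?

F

The consecutive relations fix a unique order: C < Q < F < J < R < H < S < E < B < L.
Counting 3 from the smallest end gives F.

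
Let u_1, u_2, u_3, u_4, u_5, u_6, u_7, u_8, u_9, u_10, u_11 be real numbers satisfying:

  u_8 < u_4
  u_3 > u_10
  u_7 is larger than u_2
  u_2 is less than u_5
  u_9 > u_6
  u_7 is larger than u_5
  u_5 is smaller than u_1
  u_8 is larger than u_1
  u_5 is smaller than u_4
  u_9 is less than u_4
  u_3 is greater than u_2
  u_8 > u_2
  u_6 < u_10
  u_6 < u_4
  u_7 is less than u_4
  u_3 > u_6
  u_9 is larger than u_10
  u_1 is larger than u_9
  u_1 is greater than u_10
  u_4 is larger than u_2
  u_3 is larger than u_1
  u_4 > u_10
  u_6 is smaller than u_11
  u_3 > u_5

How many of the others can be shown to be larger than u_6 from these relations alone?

From u_6 the given relations immediately reach u_10, u_11, u_9, u_4, u_3.
From those, u_1 — 6 in total.
From those, u_8 — 7 in total.
Nothing else is reachable above u_6; 7 in all.

7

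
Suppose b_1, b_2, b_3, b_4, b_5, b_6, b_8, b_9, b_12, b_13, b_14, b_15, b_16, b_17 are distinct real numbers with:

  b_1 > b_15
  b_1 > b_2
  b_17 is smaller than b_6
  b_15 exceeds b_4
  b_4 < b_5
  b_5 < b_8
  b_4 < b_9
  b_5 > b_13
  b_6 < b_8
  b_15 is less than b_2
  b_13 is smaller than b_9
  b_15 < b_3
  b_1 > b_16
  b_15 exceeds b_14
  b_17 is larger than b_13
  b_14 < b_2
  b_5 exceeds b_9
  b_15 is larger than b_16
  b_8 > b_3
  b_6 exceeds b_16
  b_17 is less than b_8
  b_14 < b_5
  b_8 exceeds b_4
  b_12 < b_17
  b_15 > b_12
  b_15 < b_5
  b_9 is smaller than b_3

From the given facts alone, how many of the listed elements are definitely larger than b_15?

5

Directly above b_15: b_5, b_2, b_1, b_3.
One step further: b_8 (5 so far).
No other element is forced above b_15 by the given relations, so the count is 5.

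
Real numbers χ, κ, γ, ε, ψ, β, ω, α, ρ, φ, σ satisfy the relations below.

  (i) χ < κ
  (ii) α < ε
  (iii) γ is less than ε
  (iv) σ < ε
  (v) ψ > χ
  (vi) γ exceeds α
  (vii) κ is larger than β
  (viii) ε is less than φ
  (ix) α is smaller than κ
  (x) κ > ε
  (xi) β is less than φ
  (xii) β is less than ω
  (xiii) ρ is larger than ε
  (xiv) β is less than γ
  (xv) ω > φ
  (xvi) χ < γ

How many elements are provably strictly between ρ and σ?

Chaining upward from σ reaches: ε, φ, κ, ω.
Chaining downward from ρ reaches: β, α, χ, γ, ε.
Strictly between σ and ρ are those in both lists: ε — 1 element.

1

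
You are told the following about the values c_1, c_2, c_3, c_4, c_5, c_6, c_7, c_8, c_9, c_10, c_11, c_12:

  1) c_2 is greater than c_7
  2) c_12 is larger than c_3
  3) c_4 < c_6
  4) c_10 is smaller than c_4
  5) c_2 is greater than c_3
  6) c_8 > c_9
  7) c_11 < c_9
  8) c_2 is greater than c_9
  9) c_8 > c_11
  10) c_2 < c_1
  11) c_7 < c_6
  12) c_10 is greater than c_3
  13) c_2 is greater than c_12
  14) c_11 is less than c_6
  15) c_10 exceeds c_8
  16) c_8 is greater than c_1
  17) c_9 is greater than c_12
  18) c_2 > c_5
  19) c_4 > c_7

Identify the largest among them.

c_6

Chaining downward from c_6: directly below it, c_11, c_7, c_4; then c_10; then c_3, c_8; then c_9, c_1; then c_12, c_2; then c_5.
That covers every other element, and nothing is given above c_6, so c_6 is the largest.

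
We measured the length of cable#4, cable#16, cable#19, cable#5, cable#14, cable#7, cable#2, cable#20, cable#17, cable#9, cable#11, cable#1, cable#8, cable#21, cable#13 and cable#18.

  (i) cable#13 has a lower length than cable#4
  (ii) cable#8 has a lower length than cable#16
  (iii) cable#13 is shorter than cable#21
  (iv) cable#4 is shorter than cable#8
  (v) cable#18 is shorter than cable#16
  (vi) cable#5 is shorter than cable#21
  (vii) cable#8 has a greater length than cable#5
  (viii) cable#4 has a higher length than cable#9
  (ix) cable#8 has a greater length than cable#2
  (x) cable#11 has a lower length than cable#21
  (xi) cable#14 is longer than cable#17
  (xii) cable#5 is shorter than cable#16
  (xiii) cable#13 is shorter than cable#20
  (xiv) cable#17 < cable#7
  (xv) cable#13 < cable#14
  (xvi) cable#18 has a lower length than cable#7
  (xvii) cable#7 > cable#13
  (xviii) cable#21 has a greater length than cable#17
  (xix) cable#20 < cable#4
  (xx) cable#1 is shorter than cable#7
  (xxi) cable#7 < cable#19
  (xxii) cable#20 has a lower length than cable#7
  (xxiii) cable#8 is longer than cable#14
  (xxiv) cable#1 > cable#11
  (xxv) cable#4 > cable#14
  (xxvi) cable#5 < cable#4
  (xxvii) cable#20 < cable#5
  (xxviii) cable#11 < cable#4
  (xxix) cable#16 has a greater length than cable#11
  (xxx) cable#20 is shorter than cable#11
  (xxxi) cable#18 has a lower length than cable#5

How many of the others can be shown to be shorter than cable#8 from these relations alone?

10

The elements the relations force below cable#8 are cable#13, cable#20, cable#18, cable#17, cable#5, cable#14, cable#11, cable#9, cable#4, cable#2 — no chain reaches any other.
That is 10.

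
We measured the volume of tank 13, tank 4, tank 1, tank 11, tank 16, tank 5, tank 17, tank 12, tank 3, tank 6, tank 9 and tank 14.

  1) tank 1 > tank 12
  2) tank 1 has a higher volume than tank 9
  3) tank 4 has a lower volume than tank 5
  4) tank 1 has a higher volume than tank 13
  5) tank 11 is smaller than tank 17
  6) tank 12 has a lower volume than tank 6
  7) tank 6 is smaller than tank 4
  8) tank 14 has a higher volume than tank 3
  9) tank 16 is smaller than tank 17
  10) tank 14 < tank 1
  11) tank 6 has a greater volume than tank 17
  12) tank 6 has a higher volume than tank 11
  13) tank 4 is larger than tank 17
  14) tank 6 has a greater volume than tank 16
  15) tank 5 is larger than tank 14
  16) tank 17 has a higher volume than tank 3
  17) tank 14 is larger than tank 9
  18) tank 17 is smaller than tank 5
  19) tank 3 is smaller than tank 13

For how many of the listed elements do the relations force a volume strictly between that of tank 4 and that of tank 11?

2

Chaining upward from tank 11 reaches: tank 17, tank 6, tank 5.
Chaining downward from tank 4 reaches: tank 16, tank 3, tank 12, tank 17, tank 6.
Strictly between tank 11 and tank 4 are those in both lists: tank 17, tank 6 — 2 elements.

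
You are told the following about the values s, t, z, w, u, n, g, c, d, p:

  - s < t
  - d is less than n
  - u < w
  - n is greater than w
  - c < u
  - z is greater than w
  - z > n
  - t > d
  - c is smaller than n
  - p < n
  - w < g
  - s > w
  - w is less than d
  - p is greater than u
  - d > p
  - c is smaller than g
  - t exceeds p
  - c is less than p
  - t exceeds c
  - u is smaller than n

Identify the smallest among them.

u is not least since c < u; p is not least since c < p; w is not least since u < w; d is not least since w < d; n is not least since c < n; s is not least since w < s; z is not least since w < z; g is not least since c < g; t is not least since d < t.
Only c has nothing below it, so c is the smallest.

c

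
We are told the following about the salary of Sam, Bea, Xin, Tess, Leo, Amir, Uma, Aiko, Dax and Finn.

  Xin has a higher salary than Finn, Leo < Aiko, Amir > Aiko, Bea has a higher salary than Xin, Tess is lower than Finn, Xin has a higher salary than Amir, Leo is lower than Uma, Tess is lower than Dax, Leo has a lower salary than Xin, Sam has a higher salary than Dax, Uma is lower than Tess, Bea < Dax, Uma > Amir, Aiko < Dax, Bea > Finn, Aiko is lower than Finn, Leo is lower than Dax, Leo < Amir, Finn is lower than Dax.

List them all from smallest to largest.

Leo < Aiko < Amir < Uma < Tess < Finn < Xin < Bea < Dax < Sam

The consecutive links are each given: Leo < Aiko; Aiko < Amir; Amir < Uma; Uma < Tess; Tess < Finn; Finn < Xin; Xin < Bea; Bea < Dax; Dax < Sam.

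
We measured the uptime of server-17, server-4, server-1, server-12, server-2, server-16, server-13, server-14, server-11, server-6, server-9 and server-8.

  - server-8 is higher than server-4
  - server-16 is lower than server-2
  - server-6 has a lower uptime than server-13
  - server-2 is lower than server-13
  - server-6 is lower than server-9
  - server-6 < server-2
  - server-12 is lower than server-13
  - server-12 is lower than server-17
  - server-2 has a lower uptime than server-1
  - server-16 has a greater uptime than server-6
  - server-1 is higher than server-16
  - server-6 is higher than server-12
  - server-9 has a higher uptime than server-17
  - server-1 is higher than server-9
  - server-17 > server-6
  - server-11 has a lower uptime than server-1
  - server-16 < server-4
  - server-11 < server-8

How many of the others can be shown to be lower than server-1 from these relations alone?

7

From server-1 the given relations immediately reach server-16, server-9, server-11, server-2.
From those, server-6, server-17 — 6 in total.
From those, server-12 — 7 in total.
No other element is forced below server-1 by the given relations, so the count is 7.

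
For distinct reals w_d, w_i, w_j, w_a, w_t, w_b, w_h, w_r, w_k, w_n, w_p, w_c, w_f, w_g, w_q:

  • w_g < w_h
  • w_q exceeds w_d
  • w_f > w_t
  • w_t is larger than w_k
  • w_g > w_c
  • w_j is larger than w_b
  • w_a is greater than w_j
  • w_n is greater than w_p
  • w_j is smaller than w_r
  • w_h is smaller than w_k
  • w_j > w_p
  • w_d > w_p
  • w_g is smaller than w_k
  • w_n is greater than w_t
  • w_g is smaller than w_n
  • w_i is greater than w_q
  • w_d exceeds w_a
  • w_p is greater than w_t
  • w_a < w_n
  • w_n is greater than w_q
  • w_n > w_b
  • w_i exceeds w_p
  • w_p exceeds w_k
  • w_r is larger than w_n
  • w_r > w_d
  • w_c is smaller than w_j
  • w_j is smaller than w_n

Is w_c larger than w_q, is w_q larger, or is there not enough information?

w_c < w_g < w_h < w_k < w_t < w_p < w_j < w_a < w_d < w_q, by transitivity through w_g, w_h, w_k, w_t, w_p, w_j, w_a, w_d.
So w_q is larger.

w_q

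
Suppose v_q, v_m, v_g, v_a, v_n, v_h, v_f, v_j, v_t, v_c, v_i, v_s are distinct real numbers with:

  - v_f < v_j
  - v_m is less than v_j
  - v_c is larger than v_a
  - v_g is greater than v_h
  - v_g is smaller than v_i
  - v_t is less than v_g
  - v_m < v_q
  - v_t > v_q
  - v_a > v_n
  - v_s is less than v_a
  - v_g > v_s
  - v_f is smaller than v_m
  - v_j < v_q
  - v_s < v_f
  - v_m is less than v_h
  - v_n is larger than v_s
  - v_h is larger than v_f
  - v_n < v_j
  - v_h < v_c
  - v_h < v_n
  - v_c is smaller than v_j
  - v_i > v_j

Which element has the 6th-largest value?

v_c

The consecutive relations fix a unique order: v_s < v_f < v_m < v_h < v_n < v_a < v_c < v_j < v_q < v_t < v_g < v_i.
The 6th largest is v_c.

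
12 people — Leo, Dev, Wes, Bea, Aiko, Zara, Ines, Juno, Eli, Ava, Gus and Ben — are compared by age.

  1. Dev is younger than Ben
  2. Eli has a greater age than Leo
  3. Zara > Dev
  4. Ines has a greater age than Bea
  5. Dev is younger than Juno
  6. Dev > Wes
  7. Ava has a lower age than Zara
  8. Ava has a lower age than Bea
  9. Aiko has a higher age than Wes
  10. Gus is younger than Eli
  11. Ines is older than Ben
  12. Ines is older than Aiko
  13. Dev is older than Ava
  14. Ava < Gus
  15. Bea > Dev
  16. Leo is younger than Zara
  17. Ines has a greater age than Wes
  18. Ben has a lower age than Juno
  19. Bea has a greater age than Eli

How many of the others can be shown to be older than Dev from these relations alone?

Directly above Dev: Ben, Juno, Bea, Zara.
One step further: Ines (5 so far).
Nothing else is reachable above Dev; 5 in all.

5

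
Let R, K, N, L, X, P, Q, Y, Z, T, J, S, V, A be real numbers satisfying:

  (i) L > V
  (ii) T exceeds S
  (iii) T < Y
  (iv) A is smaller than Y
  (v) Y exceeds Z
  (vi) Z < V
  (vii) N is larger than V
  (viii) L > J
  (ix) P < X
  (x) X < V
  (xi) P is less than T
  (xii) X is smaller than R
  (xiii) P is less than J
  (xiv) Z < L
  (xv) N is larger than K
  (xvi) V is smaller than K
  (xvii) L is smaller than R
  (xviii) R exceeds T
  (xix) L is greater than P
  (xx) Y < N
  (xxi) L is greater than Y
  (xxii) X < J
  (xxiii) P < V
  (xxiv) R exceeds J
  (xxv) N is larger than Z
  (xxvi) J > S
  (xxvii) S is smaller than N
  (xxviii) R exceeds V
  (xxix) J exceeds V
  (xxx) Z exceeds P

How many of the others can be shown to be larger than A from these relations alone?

Directly above A: Y.
One step further: L, N (3 so far).
One step further: R (4 so far).
Nothing else is reachable above A; 4 in all.

4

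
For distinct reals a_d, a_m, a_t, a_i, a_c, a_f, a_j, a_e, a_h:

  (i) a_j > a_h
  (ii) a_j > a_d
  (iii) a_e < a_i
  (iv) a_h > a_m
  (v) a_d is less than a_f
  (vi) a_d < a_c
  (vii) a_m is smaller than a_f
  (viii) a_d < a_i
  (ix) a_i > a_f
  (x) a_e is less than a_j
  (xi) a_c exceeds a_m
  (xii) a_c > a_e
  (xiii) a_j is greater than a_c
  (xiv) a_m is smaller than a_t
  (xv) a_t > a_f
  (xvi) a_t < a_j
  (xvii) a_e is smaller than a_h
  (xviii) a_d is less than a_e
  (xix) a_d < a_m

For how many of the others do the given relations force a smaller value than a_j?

7

From a_j the given relations immediately reach a_d, a_e, a_h, a_t, a_c.
From those, a_m, a_f — 7 in total.
No other element is forced below a_j by the given relations, so the count is 7.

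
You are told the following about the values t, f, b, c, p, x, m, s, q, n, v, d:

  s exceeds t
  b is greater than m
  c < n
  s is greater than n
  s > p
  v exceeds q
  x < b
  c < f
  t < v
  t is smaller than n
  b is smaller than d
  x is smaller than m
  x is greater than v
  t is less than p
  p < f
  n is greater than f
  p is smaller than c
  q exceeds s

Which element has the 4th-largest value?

The consecutive relations fix a unique order: t < p < c < f < n < s < q < v < x < m < b < d.
The 4th largest is x.

x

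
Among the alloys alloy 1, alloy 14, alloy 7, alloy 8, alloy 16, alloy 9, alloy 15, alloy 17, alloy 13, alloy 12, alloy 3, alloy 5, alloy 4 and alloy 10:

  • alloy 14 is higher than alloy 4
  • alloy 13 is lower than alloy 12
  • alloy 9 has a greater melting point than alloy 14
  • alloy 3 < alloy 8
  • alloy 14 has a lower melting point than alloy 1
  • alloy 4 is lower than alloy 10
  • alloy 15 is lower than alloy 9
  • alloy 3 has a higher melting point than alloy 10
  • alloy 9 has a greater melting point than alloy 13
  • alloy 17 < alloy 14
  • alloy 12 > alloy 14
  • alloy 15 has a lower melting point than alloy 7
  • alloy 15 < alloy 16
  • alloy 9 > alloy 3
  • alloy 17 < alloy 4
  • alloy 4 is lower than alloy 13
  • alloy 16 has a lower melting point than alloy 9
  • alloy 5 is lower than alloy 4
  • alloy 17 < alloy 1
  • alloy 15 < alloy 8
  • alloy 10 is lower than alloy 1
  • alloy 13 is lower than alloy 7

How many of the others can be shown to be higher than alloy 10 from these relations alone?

Directly above alloy 10: alloy 3, alloy 1.
One step further: alloy 8, alloy 9 (4 so far).
Nothing else is reachable above alloy 10; 4 in all.

4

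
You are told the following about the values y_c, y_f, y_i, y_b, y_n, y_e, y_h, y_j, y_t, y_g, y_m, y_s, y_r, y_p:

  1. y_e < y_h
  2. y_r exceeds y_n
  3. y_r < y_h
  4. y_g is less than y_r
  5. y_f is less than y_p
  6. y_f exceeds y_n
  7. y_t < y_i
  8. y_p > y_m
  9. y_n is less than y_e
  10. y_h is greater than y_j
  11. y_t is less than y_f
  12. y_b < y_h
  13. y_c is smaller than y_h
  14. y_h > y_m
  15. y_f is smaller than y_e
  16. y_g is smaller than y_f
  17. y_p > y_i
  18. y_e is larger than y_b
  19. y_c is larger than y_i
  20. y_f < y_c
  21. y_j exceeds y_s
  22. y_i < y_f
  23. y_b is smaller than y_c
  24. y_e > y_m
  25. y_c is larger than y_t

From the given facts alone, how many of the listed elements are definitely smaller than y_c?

6

Directly below y_c: y_b, y_t, y_i, y_f.
One step further: y_n, y_g (6 so far).
No other element is forced below y_c by the given relations, so the count is 6.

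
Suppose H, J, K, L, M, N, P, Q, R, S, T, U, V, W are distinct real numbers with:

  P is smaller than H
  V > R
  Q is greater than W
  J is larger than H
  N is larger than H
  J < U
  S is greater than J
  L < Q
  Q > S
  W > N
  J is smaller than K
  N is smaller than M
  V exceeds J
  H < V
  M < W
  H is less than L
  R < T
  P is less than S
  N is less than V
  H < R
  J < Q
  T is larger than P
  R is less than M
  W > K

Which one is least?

H is not least since P < H; J is not least since H < J; L is not least since H < L; N is not least since H < N; R is not least since H < R; M is not least since N < M; K is not least since J < K; V is not least since J < V; W is not least since N < W; T is not least since R < T; U is not least since J < U; S is not least since P < S; Q is not least since S < Q.
Only P has nothing below it, so P is the least.

P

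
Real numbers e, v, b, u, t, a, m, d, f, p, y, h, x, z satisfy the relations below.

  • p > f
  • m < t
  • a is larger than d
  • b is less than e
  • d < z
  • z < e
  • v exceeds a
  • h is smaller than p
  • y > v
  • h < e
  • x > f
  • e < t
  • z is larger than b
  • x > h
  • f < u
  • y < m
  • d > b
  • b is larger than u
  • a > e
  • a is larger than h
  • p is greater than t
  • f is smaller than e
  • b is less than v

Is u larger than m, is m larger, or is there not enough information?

m

u < b and b < d give u < d.
With d < z: u < b < d < z.
Then z < e extends the chain to e.
Then e < a extends the chain to a.
With a < v: u < b < d < z < e < a < v.
Then v < y extends the chain to y.
Then y < m extends the chain to m.
So m is larger.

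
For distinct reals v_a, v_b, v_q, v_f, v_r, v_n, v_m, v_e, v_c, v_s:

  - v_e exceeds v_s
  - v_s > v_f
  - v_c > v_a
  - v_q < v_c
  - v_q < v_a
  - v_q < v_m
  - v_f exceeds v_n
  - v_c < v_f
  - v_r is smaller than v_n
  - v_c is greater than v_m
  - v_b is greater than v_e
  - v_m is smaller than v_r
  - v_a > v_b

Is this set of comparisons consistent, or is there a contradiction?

inconsistent

Chaining the given relations yields v_f < v_s < v_e < v_b < v_a < v_c, so v_f < v_c. But one relation states v_c < v_f. These cannot both hold.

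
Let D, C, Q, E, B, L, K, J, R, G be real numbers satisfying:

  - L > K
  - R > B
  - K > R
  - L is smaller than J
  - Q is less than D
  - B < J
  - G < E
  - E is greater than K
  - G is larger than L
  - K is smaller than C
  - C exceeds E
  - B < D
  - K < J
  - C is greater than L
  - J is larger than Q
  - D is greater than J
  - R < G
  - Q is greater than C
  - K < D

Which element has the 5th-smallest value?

G

The consecutive relations fix a unique order: B < R < K < L < G < E < C < Q < J < D.
Counting 5 from the smallest end gives G.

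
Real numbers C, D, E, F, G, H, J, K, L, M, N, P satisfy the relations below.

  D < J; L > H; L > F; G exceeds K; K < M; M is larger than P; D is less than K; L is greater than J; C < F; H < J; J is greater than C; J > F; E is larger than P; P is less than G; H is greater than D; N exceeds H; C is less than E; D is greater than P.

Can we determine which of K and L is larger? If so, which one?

Following every chain through K: above K we get G, M; below K we get P, D.
L is not reached, and no chain runs the other way from L to K.
So the given relations leave the order of K and L undetermined.

undetermined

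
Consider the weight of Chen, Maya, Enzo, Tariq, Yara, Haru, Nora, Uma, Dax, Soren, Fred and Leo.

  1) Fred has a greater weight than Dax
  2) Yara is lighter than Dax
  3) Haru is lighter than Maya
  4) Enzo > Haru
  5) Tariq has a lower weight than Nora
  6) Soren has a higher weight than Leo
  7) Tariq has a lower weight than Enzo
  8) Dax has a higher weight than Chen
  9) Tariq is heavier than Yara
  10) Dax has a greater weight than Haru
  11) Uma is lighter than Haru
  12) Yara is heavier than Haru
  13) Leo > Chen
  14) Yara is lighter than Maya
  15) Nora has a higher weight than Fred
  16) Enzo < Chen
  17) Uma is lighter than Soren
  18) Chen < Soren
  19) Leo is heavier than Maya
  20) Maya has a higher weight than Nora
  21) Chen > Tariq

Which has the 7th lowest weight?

Dax

Piecing the relations together gives one ordering: Uma < Haru < Yara < Tariq < Enzo < Chen < Dax < Fred < Nora < Maya < Leo < Soren.
The 7th smallest is Dax.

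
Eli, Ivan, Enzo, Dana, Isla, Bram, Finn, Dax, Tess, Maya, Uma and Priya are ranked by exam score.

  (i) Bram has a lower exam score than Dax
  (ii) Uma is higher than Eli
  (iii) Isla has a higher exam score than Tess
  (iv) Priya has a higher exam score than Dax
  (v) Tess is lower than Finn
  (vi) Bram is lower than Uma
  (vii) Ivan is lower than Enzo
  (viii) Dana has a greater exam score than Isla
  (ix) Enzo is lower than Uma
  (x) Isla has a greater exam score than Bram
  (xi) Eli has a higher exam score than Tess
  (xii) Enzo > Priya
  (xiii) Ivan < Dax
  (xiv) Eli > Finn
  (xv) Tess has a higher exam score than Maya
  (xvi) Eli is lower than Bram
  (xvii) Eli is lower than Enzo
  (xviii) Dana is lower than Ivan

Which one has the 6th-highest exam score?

Piecing the relations together gives one ordering: Maya < Tess < Finn < Eli < Bram < Isla < Dana < Ivan < Dax < Priya < Enzo < Uma.
The 6th largest is Dana.

Dana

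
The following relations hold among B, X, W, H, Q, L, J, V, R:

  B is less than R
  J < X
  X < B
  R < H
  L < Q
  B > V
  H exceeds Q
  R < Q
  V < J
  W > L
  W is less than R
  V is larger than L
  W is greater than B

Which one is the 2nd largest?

Q

Piecing the relations together gives one ordering: L < V < J < X < B < W < R < Q < H.
Counting 2 from the largest end gives Q.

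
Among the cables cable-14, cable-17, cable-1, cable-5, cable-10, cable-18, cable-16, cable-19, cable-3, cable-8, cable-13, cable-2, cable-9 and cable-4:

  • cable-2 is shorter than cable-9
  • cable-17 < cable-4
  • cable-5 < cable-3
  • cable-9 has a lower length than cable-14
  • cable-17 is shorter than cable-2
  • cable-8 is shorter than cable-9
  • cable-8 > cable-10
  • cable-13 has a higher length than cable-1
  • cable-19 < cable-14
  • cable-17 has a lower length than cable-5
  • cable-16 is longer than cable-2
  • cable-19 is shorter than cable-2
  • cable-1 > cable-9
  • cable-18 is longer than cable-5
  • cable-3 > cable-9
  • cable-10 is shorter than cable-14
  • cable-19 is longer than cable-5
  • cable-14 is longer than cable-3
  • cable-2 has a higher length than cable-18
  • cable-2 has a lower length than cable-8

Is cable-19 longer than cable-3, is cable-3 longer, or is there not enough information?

cable-3

Link the given pairs in sequence: cable-19 < cable-2; cable-2 < cable-8; cable-8 < cable-9; cable-9 < cable-3.
Chaining these gives cable-19 < cable-2 < cable-8 < cable-9 < cable-3.
So cable-3 is longer.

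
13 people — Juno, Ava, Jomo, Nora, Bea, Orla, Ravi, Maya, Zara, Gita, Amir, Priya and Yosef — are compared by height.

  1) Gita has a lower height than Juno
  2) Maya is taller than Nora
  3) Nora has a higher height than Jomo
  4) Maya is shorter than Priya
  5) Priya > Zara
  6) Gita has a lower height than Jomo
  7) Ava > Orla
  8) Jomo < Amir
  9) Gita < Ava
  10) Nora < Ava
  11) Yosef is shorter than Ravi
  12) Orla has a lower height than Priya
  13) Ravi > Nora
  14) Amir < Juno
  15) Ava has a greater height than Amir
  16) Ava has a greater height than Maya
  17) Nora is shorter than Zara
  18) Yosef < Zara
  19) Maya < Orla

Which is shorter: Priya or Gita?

Gita < Jomo and Jomo < Nora give Gita < Nora.
With Nora < Maya: Gita < Jomo < Nora < Maya.
With Maya < Orla: Gita < Jomo < Nora < Maya < Orla.
Then Orla < Priya extends the chain to Priya.
So Gita < Priya; Gita is the shorter of the two.

Gita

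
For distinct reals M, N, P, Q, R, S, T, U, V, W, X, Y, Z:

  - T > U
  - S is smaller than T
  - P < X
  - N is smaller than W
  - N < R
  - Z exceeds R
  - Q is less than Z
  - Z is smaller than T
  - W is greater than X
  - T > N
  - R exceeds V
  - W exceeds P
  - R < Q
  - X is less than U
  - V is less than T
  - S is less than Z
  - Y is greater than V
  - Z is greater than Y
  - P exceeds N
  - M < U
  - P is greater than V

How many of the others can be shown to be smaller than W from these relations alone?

Directly below W: N, P, X.
One step further: V (4 so far).
Nothing else is reachable below W; 4 in all.

4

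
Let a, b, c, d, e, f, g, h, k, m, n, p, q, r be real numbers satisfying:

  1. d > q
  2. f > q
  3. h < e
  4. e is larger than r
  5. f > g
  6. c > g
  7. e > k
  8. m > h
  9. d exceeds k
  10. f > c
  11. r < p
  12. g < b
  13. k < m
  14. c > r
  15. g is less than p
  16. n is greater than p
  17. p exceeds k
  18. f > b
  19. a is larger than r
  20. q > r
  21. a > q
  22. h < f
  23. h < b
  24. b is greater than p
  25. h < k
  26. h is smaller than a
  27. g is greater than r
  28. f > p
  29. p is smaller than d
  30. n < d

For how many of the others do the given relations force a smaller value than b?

From b the given relations immediately reach g, h, p.
From those, r, k — 5 in total.
No other element is forced below b by the given relations, so the count is 5.

5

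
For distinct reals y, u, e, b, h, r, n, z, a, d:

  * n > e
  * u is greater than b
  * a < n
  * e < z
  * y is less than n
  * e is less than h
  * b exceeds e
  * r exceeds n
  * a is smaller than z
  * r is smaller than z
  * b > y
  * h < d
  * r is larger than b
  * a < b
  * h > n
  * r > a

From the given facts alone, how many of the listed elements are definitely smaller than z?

From z the given relations immediately reach a, e, r.
From those, b, n — 5 in total.
From those, y — 6 in total.
No other element is forced below z by the given relations, so the count is 6.

6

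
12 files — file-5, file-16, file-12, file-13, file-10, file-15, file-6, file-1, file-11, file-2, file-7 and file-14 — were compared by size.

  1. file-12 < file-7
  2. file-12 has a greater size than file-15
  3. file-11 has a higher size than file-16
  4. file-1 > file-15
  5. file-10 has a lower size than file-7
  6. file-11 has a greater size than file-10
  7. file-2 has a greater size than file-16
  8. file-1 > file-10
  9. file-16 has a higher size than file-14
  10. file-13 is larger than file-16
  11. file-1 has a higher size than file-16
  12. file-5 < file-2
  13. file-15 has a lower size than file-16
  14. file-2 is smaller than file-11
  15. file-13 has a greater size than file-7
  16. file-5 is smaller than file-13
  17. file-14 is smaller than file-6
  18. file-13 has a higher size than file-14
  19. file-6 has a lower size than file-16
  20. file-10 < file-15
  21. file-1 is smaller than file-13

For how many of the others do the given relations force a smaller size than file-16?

Directly below file-16: file-14, file-15, file-6.
One step further: file-10 (4 so far).
No other element is forced below file-16 by the given relations, so the count is 4.

4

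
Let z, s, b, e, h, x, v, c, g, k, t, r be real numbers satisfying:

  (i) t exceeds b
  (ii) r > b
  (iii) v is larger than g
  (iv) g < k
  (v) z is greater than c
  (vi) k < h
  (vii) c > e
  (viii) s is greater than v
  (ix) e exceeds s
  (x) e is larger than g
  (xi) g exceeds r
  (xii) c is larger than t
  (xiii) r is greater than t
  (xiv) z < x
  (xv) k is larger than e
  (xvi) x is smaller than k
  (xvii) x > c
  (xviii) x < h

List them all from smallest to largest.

b < t < r < g < v < s < e < c < z < x < k < h

Nothing is placed below b, so it is least; from there b < t; t < r; r < g; g < v; v < s; s < e; e < c; c < z; z < x; x < k; k < h, each given directly.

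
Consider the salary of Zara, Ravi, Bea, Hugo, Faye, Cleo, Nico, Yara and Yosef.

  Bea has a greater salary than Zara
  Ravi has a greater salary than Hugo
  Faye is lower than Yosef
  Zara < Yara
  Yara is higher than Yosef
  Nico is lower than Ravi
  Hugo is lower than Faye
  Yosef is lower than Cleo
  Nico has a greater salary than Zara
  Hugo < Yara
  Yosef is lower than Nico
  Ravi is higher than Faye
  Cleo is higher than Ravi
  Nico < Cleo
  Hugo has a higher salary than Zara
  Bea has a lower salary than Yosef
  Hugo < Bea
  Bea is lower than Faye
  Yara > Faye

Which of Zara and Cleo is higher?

Chaining the given relations: Zara < Hugo < Bea < Faye < Yosef < Nico < Ravi < Cleo.
So Zara < Cleo; Cleo is the higher of the two.

Cleo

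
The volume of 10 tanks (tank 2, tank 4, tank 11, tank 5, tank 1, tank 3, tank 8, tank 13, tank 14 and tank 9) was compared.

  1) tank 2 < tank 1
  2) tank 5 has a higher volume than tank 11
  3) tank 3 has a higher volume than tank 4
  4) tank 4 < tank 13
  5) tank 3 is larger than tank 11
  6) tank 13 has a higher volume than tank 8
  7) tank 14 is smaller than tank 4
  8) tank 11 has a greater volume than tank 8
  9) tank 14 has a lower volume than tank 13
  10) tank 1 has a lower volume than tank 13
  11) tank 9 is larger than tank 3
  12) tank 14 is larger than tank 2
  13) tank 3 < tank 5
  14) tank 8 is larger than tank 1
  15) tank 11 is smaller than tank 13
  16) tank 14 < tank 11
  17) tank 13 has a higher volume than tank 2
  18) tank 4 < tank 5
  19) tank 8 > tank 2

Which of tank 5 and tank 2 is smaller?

Link the given pairs in sequence: tank 2 < tank 1; tank 1 < tank 8; tank 8 < tank 11; tank 11 < tank 3; tank 3 < tank 5.
Chaining these gives tank 2 < tank 1 < tank 8 < tank 11 < tank 3 < tank 5.
So tank 2 < tank 5; tank 2 is the smaller of the two.

tank 2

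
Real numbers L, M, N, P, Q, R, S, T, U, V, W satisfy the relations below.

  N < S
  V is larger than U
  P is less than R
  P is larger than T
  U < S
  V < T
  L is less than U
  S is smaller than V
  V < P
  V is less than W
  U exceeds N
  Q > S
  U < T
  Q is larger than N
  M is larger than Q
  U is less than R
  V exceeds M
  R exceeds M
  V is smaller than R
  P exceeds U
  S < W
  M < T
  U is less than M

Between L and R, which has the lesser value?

Following the relations from L: L < U < S < Q < M < V < T < P < R.
So L < R; L is the smaller of the two.

L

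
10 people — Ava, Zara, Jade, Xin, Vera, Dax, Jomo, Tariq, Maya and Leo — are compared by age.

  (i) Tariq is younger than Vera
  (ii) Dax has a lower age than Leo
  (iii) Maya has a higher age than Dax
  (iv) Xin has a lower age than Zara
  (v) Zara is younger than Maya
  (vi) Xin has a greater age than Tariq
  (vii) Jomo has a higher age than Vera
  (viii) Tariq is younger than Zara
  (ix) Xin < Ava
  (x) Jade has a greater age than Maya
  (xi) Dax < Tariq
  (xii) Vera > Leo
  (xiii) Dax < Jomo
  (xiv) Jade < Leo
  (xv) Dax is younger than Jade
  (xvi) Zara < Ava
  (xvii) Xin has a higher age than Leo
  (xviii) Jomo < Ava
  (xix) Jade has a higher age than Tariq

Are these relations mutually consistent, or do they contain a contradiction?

Chaining the given relations yields Xin < Zara < Maya < Jade < Leo, so Xin < Leo. But one relation states Leo < Xin. These cannot both hold.

inconsistent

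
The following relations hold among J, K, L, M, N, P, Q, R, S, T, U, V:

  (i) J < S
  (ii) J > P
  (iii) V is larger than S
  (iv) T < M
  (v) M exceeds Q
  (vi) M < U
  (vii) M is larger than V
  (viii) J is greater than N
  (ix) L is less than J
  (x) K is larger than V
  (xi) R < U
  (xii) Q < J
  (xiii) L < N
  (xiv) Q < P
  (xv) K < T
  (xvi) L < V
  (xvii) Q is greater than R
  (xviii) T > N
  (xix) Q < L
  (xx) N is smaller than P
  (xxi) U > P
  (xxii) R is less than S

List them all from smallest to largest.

Each adjacent pair is fixed by a given relation: R < Q; Q < L; L < N; N < P; P < J; J < S; S < V; V < K; K < T; T < M; M < U. Chaining them end to end gives the full order.

R < Q < L < N < P < J < S < V < K < T < M < U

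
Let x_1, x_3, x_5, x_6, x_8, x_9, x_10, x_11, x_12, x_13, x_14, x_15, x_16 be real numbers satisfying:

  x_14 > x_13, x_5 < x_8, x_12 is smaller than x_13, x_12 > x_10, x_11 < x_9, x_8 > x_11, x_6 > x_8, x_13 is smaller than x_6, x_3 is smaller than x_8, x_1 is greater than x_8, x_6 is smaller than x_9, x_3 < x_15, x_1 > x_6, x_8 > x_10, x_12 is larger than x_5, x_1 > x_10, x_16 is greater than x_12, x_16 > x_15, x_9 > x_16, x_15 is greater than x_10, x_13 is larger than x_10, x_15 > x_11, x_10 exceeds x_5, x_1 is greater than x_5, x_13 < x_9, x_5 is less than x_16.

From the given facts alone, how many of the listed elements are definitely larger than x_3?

6

The elements the relations force above x_3 are x_8, x_6, x_1, x_15, x_16, x_9 — no chain reaches any other.
That is 6.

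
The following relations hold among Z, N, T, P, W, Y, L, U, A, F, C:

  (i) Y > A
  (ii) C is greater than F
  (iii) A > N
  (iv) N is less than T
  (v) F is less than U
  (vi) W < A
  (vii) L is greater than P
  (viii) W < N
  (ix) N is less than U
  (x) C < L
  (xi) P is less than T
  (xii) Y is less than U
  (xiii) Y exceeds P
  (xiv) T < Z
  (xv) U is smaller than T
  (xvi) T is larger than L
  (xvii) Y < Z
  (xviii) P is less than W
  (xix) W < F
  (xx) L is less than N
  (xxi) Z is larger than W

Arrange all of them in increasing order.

Each adjacent pair is fixed by a given relation: P < W; W < F; F < C; C < L; L < N; N < A; A < Y; Y < U; U < T; T < Z. Chaining them end to end gives the full order.

P < W < F < C < L < N < A < Y < U < T < Z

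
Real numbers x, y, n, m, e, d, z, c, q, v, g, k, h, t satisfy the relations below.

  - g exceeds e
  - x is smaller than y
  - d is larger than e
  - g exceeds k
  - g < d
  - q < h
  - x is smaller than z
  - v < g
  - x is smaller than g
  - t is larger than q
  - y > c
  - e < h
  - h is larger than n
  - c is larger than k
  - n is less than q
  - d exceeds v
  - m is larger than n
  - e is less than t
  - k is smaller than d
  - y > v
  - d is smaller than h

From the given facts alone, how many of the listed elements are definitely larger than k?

Directly above k: c, g, d.
One step further: y, h (5 so far).
No other element is forced above k by the given relations, so the count is 5.

5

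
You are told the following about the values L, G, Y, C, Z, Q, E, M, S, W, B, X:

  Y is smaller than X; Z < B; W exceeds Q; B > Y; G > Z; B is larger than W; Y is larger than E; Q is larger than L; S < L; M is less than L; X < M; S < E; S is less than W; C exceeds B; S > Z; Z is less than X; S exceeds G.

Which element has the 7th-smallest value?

M

Piecing the relations together gives one ordering: Z < G < S < E < Y < X < M < L < Q < W < B < C.
Counting 7 from the smallest end gives M.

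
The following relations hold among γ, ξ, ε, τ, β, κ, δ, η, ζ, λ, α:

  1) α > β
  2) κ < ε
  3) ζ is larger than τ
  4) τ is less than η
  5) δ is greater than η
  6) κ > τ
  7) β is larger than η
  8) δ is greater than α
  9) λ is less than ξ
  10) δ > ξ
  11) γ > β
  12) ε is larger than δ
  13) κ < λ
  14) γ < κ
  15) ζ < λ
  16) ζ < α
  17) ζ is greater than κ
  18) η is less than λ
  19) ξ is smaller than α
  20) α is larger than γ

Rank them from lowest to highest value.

τ < η < β < γ < κ < ζ < λ < ξ < α < δ < ε

Nothing is placed below τ, so it is least; from there τ < η; η < β; β < γ; γ < κ; κ < ζ; ζ < λ; λ < ξ; ξ < α; α < δ; δ < ε, each given directly.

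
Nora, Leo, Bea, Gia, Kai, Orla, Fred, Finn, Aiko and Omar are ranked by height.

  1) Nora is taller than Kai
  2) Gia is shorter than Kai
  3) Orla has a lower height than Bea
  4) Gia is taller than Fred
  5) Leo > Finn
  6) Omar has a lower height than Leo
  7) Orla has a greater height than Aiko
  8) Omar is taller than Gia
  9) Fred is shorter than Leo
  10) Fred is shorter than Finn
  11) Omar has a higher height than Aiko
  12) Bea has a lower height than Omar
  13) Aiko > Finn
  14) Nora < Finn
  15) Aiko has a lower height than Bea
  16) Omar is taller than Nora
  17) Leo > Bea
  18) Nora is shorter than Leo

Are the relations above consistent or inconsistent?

The single ordering Fred < Gia < Kai < Nora < Finn < Aiko < Orla < Bea < Omar < Leo satisfies every listed relation, so no contradiction arises.

consistent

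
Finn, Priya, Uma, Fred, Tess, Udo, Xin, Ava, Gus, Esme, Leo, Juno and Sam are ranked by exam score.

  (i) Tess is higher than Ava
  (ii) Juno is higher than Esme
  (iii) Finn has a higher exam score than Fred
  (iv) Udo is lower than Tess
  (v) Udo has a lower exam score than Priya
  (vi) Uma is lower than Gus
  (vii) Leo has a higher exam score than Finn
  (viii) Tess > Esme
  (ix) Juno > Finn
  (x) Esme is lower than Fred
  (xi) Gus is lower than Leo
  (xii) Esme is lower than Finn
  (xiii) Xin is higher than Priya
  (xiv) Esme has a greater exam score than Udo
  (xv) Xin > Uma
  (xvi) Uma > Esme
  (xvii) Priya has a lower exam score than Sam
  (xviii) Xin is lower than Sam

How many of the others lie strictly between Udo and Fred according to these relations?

The relations place Udo below Fred. An element lies strictly between them when it is forced above Udo and also forced below Fred.
Above Udo: {Esme, Uma, Priya, Gus, Finn, Leo, Tess, Xin, Juno, Sam}. Below Fred: {Esme}.
Intersection: {Esme} — 1.

1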